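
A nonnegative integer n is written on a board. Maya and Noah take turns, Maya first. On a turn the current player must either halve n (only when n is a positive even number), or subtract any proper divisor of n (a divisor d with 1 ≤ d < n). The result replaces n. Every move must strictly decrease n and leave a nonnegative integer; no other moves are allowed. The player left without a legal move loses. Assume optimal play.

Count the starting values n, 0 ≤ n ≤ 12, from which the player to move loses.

Positions with no move are L. A position that does have a move is losing for the player to move precisely when every available move leads to a winning position for the opponent. Fill in the labels:
n=0: no move → L
n=1: no move → L
n=2: can move to 1, which is L ⇒ W
n=3: the only move is to 2(W), a W ⇒ L
n=4: can move to 3, which is L ⇒ W
n=5: the only move is to 4(W), a W ⇒ L
n=6: can move to 3, which is L ⇒ W
n=7: the only move is to 6(W), a W ⇒ L
n=8: can move to 7, which is L ⇒ W
n=9: moves to 6(W), 8(W); every one is W ⇒ L
n=10: can move to 5, which is L ⇒ W
n=11: the only move is to 10(W), a W ⇒ L
n=12: can move to 9, which is L ⇒ W
L entries with 0 ≤ n ≤ 12: n = 0, 1, 3, 5, 7, 9, 11; that makes 7.

7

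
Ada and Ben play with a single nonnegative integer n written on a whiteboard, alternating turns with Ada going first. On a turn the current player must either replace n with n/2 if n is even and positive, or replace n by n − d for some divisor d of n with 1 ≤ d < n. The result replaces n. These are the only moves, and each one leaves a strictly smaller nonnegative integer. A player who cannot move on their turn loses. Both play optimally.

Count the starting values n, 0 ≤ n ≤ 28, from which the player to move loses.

Compute win/loss labels from the base case upward. A position with no move is L. Any other position is W if it can reach an L in one move, else L.
n=0: no move → L
n=1: no move → L
n=2: can move to 1, which is L ⇒ W
n=3: the only move is to 2(W), a W ⇒ L
n=4: can move to 3, which is L ⇒ W
n=5: the only move is to 4(W), a W ⇒ L
n=6: can move to 3, which is L ⇒ W
n=7: the only move is to 6(W), a W ⇒ L
n=8: can move to 7, which is L ⇒ W
n=9: moves to 6(W), 8(W); every one is W ⇒ L
n=10: can move to 5, which is L ⇒ W
n=11: the only move is to 10(W), a W ⇒ L
n=12: can move to 9, which is L ⇒ W
n=13: the only move is to 12(W), a W ⇒ L
n=14: can move to 7, which is L ⇒ W
n=15: moves to 10(W), 12(W), 14(W); every one is W ⇒ L
n=16: can move to 15, which is L ⇒ W
n=17: the only move is to 16(W), a W ⇒ L
n=18: can move to 9, which is L ⇒ W
n=19: the only move is to 18(W), a W ⇒ L
n=20: can move to 15, which is L ⇒ W
n=21: moves to 14(W), 18(W), 20(W); every one is W ⇒ L
n=22: can move to 11, which is L ⇒ W
n=23: the only move is to 22(W), a W ⇒ L
n=24: can move to 21, which is L ⇒ W
n=25: moves to 20(W), 24(W); every one is W ⇒ L
n=26: can move to 13, which is L ⇒ W
n=27: moves to 18(W), 24(W), 26(W); every one is W ⇒ L
n=28: can move to 21, which is L ⇒ W
L entries with 0 ≤ n ≤ 28: n = 0, 1, 3, 5, 7, 9, 11, 13, 15, 17, 19, 21, 23, 25, 27; that makes 15.

15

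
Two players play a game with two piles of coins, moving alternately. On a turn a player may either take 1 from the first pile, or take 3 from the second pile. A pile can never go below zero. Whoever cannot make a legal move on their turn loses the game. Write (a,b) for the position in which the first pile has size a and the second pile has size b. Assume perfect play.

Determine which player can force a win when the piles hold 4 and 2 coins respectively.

The second player wins.

Work bottom-up. With no move the player to move loses. Otherwise the position is W if at least one move leads to an L position for the opponent, and L if every move leads to a W.
No move ever increases a pile, so every position that can arise here has a ≤ 4 and b ≤ 2; it is enough to label the cells with 0 ≤ a ≤ 4 and 0 ≤ b ≤ 2.
Every move lowers a or b (never raises either), so fill the grid row by row in increasing a, and left to right within a row: each cell's successors are then already labelled.
      b=0  b=1  b=2
a=0:    L    L    L
a=1:    W    W    W
a=2:    L    L    L
a=3:    W    W    W
a=4:    L    L    L
Cells with no legal move (terminal, hence L): (0,0), (0,1), (0,2).
The remaining L cells, each justified by listing all of its moves:
(2,0): the only move is to (1,0)(W), a W ⇒ L
(2,1): the only move is to (1,1)(W), a W ⇒ L
(2,2): the only move is to (1,2)(W), a W ⇒ L
(4,0): the only move is to (3,0)(W), a W ⇒ L
(4,1): the only move is to (3,1)(W), a W ⇒ L
(4,2): the only move is to (3,2)(W), a W ⇒ L
Every other cell has at least one move into one of the L cells above, so it is W.
Every move from (4,2) reaches a W position, so the mover loses.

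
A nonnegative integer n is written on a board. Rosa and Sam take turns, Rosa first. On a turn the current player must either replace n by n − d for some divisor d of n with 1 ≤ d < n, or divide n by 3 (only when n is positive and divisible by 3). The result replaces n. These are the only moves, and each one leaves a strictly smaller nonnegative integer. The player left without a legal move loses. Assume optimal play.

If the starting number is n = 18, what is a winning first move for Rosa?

Classify positions by backward induction: terminal positions (no move available) are L. From any other position, the mover wins iff some move reaches an L.
n=0: no move → L
n=1: no move → L
n=2: reaches L-position 1 → W
n=3: reaches L-position 1 → W
n=4: only reaches 2(W), 3(W), all W → L
n=5: reaches L-position 4 → W
n=6: reaches L-position 4 → W
n=7: only reaches 6(W), which is W → L
n=8: reaches L-position 4 → W
n=9: only reaches 3(W), 6(W), 8(W), all W → L
n=10: reaches L-position 9 → W
n=11: only reaches 10(W), which is W → L
n=12: reaches L-position 4 → W
n=13: only reaches 12(W), which is W → L
n=14: reaches L-position 7 → W
n=15: only reaches 5(W), 10(W), 12(W), 14(W), all W → L
n=16: reaches L-position 15 → W
n=17: only reaches 16(W), which is W → L
n=18: reaches L-position 9 → W
From 18, the L positions reachable in one move are: 9, 15, 17. Any move reaching one of these is winning.

Move to 9.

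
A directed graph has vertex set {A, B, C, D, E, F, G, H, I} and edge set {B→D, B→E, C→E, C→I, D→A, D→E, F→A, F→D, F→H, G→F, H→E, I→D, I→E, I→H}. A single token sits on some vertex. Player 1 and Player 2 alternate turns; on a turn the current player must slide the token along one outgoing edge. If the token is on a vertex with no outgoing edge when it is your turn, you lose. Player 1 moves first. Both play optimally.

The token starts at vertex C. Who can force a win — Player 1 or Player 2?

Player 1 wins.

Positions with no move are L. A position that does have a move is losing for the player to move precisely when every available move leads to a winning position for the opponent. Fill in the labels:
Every edge goes from a vertex to one that appears earlier in the order A, E, D, H, F, I, B, G, C, so processing vertices in that order labels each vertex after all of its successors.
A: no outgoing edge → L
E: no outgoing edge → L
D: can move to E, which is L ⇒ W
H: can move to E, which is L ⇒ W
F: can move to A, which is L ⇒ W
I: can move to E, which is L ⇒ W
B: can move to E, which is L ⇒ W
G: the only move is to F(W), a W ⇒ L
C: can move to E, which is L ⇒ W
The starting position C is W: Player 1 should move to E, handing over an L position.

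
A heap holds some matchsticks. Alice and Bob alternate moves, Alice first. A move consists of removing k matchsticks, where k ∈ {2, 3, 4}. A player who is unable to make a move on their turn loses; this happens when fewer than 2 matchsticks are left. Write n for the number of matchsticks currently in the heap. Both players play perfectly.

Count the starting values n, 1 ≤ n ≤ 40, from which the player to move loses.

13

Classify positions by backward induction: terminal positions (no move available) are L. From any other position, the mover wins iff some move reaches an L.
n=0: no move → L
n=1: no move → L
n=2: →0(L), so W
n=3: →1(L), so W
n=4: →1(L), so W
n=5: →1(L), so W
n=6: →4(W), 3(W), 2(W) — all W, so L
n=7: →5(W), 4(W), 3(W) — all W, so L
n=8: →6(L), so W
n=9: →7(L), so W
n=10: →7(L), so W
n=11: →7(L), so W
n=12: →10(W), 9(W), 8(W) — all W, so L
n=13: →11(W), 10(W), 9(W) — all W, so L
n=14: →12(L), so W
n=15: →13(L), so W
n=16: →13(L), so W
n=17: →13(L), so W
n=18: →16(W), 15(W), 14(W) — all W, so L
n=19: →17(W), 16(W), 15(W) — all W, so L
n=20: →18(L), so W
n=21: →19(L), so W
n=22: →19(L), so W
n=23: →19(L), so W
n=24: →22(W), 21(W), 20(W) — all W, so L
n=25: →23(W), 22(W), 21(W) — all W, so L
n=26: →24(L), so W
n=27: →25(L), so W
n=28: →25(L), so W
n=29: →25(L), so W
n=30: →28(W), 27(W), 26(W) — all W, so L
n=31: →29(W), 28(W), 27(W) — all W, so L
n=32: →30(L), so W
n=33: →31(L), so W
n=34: →31(L), so W
n=35: →31(L), so W
n=36: →34(W), 33(W), 32(W) — all W, so L
n=37: →35(W), 34(W), 33(W) — all W, so L
n=38: →36(L), so W
n=39: →37(L), so W
n=40: →37(L), so W
L entries with 1 ≤ n ≤ 40 (n=0 is outside the asked range and is not counted): n = 1, 6, 7, 12, 13, 18, 19, 24, 25, 30, 31, 36, 37; that makes 13.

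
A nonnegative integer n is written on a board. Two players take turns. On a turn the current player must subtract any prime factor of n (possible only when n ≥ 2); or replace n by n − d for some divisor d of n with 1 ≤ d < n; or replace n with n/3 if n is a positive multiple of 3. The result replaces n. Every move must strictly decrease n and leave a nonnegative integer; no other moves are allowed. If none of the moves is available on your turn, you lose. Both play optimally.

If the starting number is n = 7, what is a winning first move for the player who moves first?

Build the W/L table. Terminal = L. A non-terminal position is W if it has a move to some L; otherwise it is L.
n=0: no move → L
n=1: no move → L
n=2: can move to 0, which is L ⇒ W
n=3: can move to 0, which is L ⇒ W
n=4: moves to 2(W), 3(W); every one is W ⇒ L
n=5: can move to 0, which is L ⇒ W
n=6: can move to 4, which is L ⇒ W
n=7: can move to 0, which is L ⇒ W
From 7, the L positions reachable in one move are: 0.

Move to 0.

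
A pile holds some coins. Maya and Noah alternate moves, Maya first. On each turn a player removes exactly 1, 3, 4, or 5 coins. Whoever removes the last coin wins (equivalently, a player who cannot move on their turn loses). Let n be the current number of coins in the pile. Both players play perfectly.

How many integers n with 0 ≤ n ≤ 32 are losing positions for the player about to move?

9

Positions with no move are L. A position that does have a move is losing for the player to move precisely when every available move leads to a winning position for the opponent. Fill in the labels:
n=0: no move → L
n=1: W (go to 0, an L position)
n=2: L (sole option 1(W) is W)
n=3: W (go to 2, an L position)
n=4: W (go to 0, an L position)
n=5: W (go to 2, an L position)
n=6: W (go to 2, an L position)
n=7: W (go to 2, an L position)
n=8: L (options 7(W), 5(W), 4(W), 3(W) are all W)
n=9: W (go to 8, an L position)
n=10: L (options 9(W), 7(W), 6(W), 5(W) are all W)
n=11: W (go to 10, an L position)
n=12: W (go to 8, an L position)
n=13: W (go to 10, an L position)
n=14: W (go to 10, an L position)
n=15: W (go to 10, an L position)
n=16: L (options 15(W), 13(W), 12(W), 11(W) are all W)
n=17: W (go to 16, an L position)
n=18: L (options 17(W), 15(W), 14(W), 13(W) are all W)
n=19: W (go to 18, an L position)
n=20: W (go to 16, an L position)
n=21: W (go to 18, an L position)
n=22: W (go to 18, an L position)
n=23: W (go to 18, an L position)
n=24: L (options 23(W), 21(W), 20(W), 19(W) are all W)
n=25: W (go to 24, an L position)
n=26: L (options 25(W), 23(W), 22(W), 21(W) are all W)
n=27: W (go to 26, an L position)
n=28: W (go to 24, an L position)
n=29: W (go to 26, an L position)
n=30: W (go to 26, an L position)
n=31: W (go to 26, an L position)
n=32: L (options 31(W), 29(W), 28(W), 27(W) are all W)
L entries with 0 ≤ n ≤ 32: n = 0, 2, 8, 10, 16, 18, 24, 26, 32; that makes 9.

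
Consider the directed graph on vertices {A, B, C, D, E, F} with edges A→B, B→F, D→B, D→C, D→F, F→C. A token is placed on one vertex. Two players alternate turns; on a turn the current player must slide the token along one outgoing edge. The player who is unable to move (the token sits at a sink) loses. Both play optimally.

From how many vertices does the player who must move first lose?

Build the W/L table. Terminal = L. A non-terminal position is W if it has a move to some L; otherwise it is L.
Every edge goes from a vertex to one that appears earlier in the order C, E, F, B, D, A, so processing vertices in that order labels each vertex after all of its successors.
C: no outgoing edge → L
E: no outgoing edge → L
F: W (go to C, an L position)
B: L (sole option F(W) is W)
D: W (go to B, an L position)
A: W (go to B, an L position)
The L vertices are B, C, E; that is 3 in all.

3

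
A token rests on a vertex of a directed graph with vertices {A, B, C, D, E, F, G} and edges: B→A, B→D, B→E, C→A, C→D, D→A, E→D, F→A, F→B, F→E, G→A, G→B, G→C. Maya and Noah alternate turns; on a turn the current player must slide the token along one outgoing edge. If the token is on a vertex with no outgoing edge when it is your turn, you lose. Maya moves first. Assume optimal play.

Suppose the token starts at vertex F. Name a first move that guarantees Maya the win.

Move to E.

Compute win/loss labels from the base case upward. A position with no move is L. Any other position is W if it can reach an L in one move, else L.
Every edge goes from a vertex to one that appears earlier in the order A, D, E, B, F, C, G, so processing vertices in that order labels each vertex after all of its successors.
A: no outgoing edge → L
D: reaches L-position A → W
E: only reaches D(W), which is W → L
B: reaches L-position E → W
F: reaches L-position E → W
C: reaches L-position A → W
G: reaches L-position A → W
From F, the L positions reachable in one move are: E, A. Any move reaching one of these is winning.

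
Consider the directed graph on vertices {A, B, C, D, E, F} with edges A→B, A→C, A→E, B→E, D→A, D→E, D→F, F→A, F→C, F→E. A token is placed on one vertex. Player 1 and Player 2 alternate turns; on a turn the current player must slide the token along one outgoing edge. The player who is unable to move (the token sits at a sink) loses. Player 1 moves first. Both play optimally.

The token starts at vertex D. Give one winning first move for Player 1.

Move to E.

Classify positions by backward induction: terminal positions (no move available) are L. From any other position, the mover wins iff some move reaches an L.
Every edge goes from a vertex to one that appears earlier in the order C, E, B, A, F, D, so processing vertices in that order labels each vertex after all of its successors.
C: no outgoing edge → L
E: no outgoing edge → L
B: reaches L-position E → W
A: reaches L-position E → W
F: reaches L-position E → W
D: reaches L-position E → W
From D, the L positions reachable in one move are: E.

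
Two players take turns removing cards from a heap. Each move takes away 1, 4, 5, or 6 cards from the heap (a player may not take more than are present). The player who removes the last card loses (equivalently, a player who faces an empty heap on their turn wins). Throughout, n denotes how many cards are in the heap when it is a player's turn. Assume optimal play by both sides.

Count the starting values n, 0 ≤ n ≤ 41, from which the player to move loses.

10

Label each position W (a win for the player to move) or L (a loss). A position with no legal move is W; any other position is W exactly when some move reaches an L, and L when every move reaches a W.
n=0: no move; the opponent has just taken the last card and therefore loses → W
n=1: →0(W) only, which is W, so L
n=2: →1(L), so W
n=3: →2(W) only, which is W, so L
n=4: →3(L), so W
n=5: →1(L), so W
n=6: →1(L), so W
n=7: →3(L), so W
n=8: →3(L), so W
n=9: →3(L), so W
n=10: →9(W), 6(W), 5(W), 4(W) — all W, so L
n=11: →10(L), so W
n=12: →11(W), 8(W), 7(W), 6(W) — all W, so L
n=13: →12(L), so W
n=14: →10(L), so W
n=15: →10(L), so W
n=16: →12(L), so W
n=17: →12(L), so W
n=18: →12(L), so W
n=19: →18(W), 15(W), 14(W), 13(W) — all W, so L
n=20: →19(L), so W
n=21: →20(W), 17(W), 16(W), 15(W) — all W, so L
n=22: →21(L), so W
n=23: →19(L), so W
n=24: →19(L), so W
n=25: →21(L), so W
n=26: →21(L), so W
n=27: →21(L), so W
n=28: →27(W), 24(W), 23(W), 22(W) — all W, so L
n=29: →28(L), so W
n=30: →29(W), 26(W), 25(W), 24(W) — all W, so L
n=31: →30(L), so W
n=32: →28(L), so W
n=33: →28(L), so W
n=34: →30(L), so W
n=35: →30(L), so W
n=36: →30(L), so W
n=37: →36(W), 33(W), 32(W), 31(W) — all W, so L
n=38: →37(L), so W
n=39: →38(W), 35(W), 34(W), 33(W) — all W, so L
n=40: →39(L), so W
n=41: →37(L), so W
L entries with 0 ≤ n ≤ 41: n = 1, 3, 10, 12, 19, 21, 28, 30, 37, 39; that makes 10.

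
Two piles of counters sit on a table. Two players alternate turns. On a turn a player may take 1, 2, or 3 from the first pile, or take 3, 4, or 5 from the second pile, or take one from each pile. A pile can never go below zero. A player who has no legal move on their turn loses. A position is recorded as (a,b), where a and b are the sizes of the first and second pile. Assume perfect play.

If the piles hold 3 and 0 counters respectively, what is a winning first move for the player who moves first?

Positions with no move are L. A position that does have a move is losing for the player to move precisely when every available move leads to a winning position for the opponent. Fill in the labels:
No move ever increases a pile, so every position that can arise here has a ≤ 3 and b ≤ 0; it is enough to label the cells with 0 ≤ a ≤ 3 and 0 ≤ b ≤ 0.
Every move lowers a or b (never raises either), so fill the grid row by row in increasing a, and left to right within a row: each cell's successors are then already labelled.
      b=0
a=0:    L
a=1:    W
a=2:    W
a=3:    W
Cells with no legal move (terminal, hence L): (0,0).
Every other cell has at least one move into one of the L cells above, so it is W.
From (3,0), the L positions reachable in one move are: (0,0).

Move to (0,0).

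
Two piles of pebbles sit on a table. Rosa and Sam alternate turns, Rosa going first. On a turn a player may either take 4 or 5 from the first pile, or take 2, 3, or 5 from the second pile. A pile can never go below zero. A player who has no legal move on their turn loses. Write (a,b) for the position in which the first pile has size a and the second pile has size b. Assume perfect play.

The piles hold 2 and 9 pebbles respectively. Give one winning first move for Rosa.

Positions with no move are L. A position that does have a move is losing for the player to move precisely when every available move leads to a winning position for the opponent. Fill in the labels:
No move ever increases a pile, so every position that can arise here has a ≤ 2 and b ≤ 9; it is enough to label the cells with 0 ≤ a ≤ 2 and 0 ≤ b ≤ 9.
Every move lowers a or b (never raises either), so fill the grid row by row in increasing a, and left to right within a row: each cell's successors are then already labelled.
      b=0  b=1  b=2  b=3  b=4  b=5  b=6  b=7  b=8  b=9
a=0:    L    L    W    W    W    W    W    L    L    W
a=1:    L    L    W    W    W    W    W    L    L    W
a=2:    L    L    W    W    W    W    W    L    L    W
Cells with no legal move (terminal, hence L): (0,0), (0,1), (1,0), (1,1), (2,0), (2,1).
The remaining L cells, each justified by listing all of its moves:
(0,7): moves to (0,5)(W), (0,4)(W), (0,2)(W); every one is W ⇒ L
(0,8): moves to (0,6)(W), (0,5)(W), (0,3)(W); every one is W ⇒ L
(1,7): moves to (1,5)(W), (1,4)(W), (1,2)(W); every one is W ⇒ L
(1,8): moves to (1,6)(W), (1,5)(W), (1,3)(W); every one is W ⇒ L
(2,7): moves to (2,5)(W), (2,4)(W), (2,2)(W); every one is W ⇒ L
(2,8): moves to (2,6)(W), (2,5)(W), (2,3)(W); every one is W ⇒ L
Every other cell has at least one move into one of the L cells above, so it is W.
From (2,9), the L positions reachable in one move are: (2,7).

Move to (2,7).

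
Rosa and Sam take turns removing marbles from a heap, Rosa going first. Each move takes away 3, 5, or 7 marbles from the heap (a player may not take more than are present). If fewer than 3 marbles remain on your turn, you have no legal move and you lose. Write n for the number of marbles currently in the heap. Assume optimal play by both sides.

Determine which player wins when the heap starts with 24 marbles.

Compute win/loss labels from the base case upward. A position with no move is L. Any other position is W if it can reach an L in one move, else L.
n=0: no move → L
n=1: no move → L
n=2: no move → L
n=3: W (go to 0, an L position)
n=4: W (go to 1, an L position)
n=5: W (go to 2, an L position)
n=6: W (go to 1, an L position)
n=7: W (go to 2, an L position)
n=8: W (go to 1, an L position)
n=9: W (go to 2, an L position)
n=10: L (options 7(W), 5(W), 3(W) are all W)
n=11: L (options 8(W), 6(W), 4(W) are all W)
n=12: L (options 9(W), 7(W), 5(W) are all W)
n=13: W (go to 10, an L position)
n=14: W (go to 11, an L position)
n=15: W (go to 12, an L position)
n=16: W (go to 11, an L position)
n=17: W (go to 12, an L position)
n=18: W (go to 11, an L position)
n=19: W (go to 12, an L position)
n=20: L (options 17(W), 15(W), 13(W) are all W)
n=21: L (options 18(W), 16(W), 14(W) are all W)
n=22: L (options 19(W), 17(W), 15(W) are all W)
n=23: W (go to 20, an L position)
n=24: W (go to 21, an L position)
From 24 Rosa can remove 3, leaving 21, reaching an L position.

Rosa wins.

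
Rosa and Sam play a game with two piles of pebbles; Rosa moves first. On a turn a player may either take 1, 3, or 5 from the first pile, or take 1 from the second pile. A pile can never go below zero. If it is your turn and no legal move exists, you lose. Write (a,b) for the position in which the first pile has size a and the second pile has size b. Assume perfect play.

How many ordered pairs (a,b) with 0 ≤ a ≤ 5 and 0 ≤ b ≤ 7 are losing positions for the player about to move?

Classify positions by backward induction: terminal positions (no move available) are L. From any other position, the mover wins iff some move reaches an L.
Every move lowers a or b (never raises either), so fill the grid row by row in increasing a, and left to right within a row: each cell's successors are then already labelled.
      b=0  b=1  b=2  b=3  b=4  b=5  b=6  b=7
a=0:    L    W    L    W    L    W    L    W
a=1:    W    L    W    L    W    L    W    L
a=2:    L    W    L    W    L    W    L    W
a=3:    W    L    W    L    W    L    W    L
a=4:    L    W    L    W    L    W    L    W
a=5:    W    L    W    L    W    L    W    L
Cells with no legal move (terminal, hence L): (0,0).
The remaining L cells, each justified by listing all of its moves:
(0,2): →(0,1)(W) only, which is W, so L
(0,4): →(0,3)(W) only, which is W, so L
(0,6): →(0,5)(W) only, which is W, so L
(1,1): →(0,1)(W), (1,0)(W) — all W, so L
(1,3): →(0,3)(W), (1,2)(W) — all W, so L
(1,5): →(0,5)(W), (1,4)(W) — all W, so L
(1,7): →(0,7)(W), (1,6)(W) — all W, so L
(2,0): →(1,0)(W) only, which is W, so L
(2,2): →(1,2)(W), (2,1)(W) — all W, so L
(2,4): →(1,4)(W), (2,3)(W) — all W, so L
(2,6): →(1,6)(W), (2,5)(W) — all W, so L
(3,1): →(2,1)(W), (0,1)(W), (3,0)(W) — all W, so L
(3,3): →(2,3)(W), (0,3)(W), (3,2)(W) — all W, so L
(3,5): →(2,5)(W), (0,5)(W), (3,4)(W) — all W, so L
(3,7): →(2,7)(W), (0,7)(W), (3,6)(W) — all W, so L
(4,0): →(3,0)(W), (1,0)(W) — all W, so L
(4,2): →(3,2)(W), (1,2)(W), (4,1)(W) — all W, so L
(4,4): →(3,4)(W), (1,4)(W), (4,3)(W) — all W, so L
(4,6): →(3,6)(W), (1,6)(W), (4,5)(W) — all W, so L
(5,1): →(4,1)(W), (2,1)(W), (0,1)(W), (5,0)(W) — all W, so L
(5,3): →(4,3)(W), (2,3)(W), (0,3)(W), (5,2)(W) — all W, so L
(5,5): →(4,5)(W), (2,5)(W), (0,5)(W), (5,4)(W) — all W, so L
(5,7): →(4,7)(W), (2,7)(W), (0,7)(W), (5,6)(W) — all W, so L
Every other cell has at least one move into one of the L cells above, so it is W.
L cells per row: a=0: 4, a=1: 4, a=2: 4, a=3: 4, a=4: 4, a=5: 4; total 24.

24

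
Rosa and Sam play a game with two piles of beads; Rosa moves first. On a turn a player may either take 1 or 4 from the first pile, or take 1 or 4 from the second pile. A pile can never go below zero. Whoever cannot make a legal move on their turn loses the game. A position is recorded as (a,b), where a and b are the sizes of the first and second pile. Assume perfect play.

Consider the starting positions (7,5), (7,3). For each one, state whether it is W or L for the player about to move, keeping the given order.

(7,5): L, (7,3): W

Work bottom-up. With no move the player to move loses. Otherwise the position is W if at least one move leads to an L position for the opponent, and L if every move leads to a W.
No move ever increases a pile, so every position that can arise here has a ≤ 7 and b ≤ 5; it is enough to label the cells with 0 ≤ a ≤ 7 and 0 ≤ b ≤ 5.
Every move lowers a or b (never raises either), so fill the grid row by row in increasing a, and left to right within a row: each cell's successors are then already labelled.
      b=0  b=1  b=2  b=3  b=4  b=5
a=0:    L    W    L    W    W    L
a=1:    W    L    W    L    W    W
a=2:    L    W    L    W    W    L
a=3:    W    L    W    L    W    W
a=4:    W    W    W    W    L    W
a=5:    L    W    L    W    W    L
a=6:    W    L    W    L    W    W
a=7:    L    W    L    W    W    L
Cells with no legal move (terminal, hence L): (0,0).
The remaining L cells, each justified by listing all of its moves:
(0,2): →(0,1)(W) only, which is W, so L
(0,5): →(0,4)(W), (0,1)(W) — all W, so L
(1,1): →(0,1)(W), (1,0)(W) — all W, so L
(1,3): →(0,3)(W), (1,2)(W) — all W, so L
(2,0): →(1,0)(W) only, which is W, so L
(2,2): →(1,2)(W), (2,1)(W) — all W, so L
(2,5): →(1,5)(W), (2,4)(W), (2,1)(W) — all W, so L
(3,1): →(2,1)(W), (3,0)(W) — all W, so L
(3,3): →(2,3)(W), (3,2)(W) — all W, so L
(4,4): →(3,4)(W), (0,4)(W), (4,3)(W), (4,0)(W) — all W, so L
(5,0): →(4,0)(W), (1,0)(W) — all W, so L
(5,2): →(4,2)(W), (1,2)(W), (5,1)(W) — all W, so L
(5,5): →(4,5)(W), (1,5)(W), (5,4)(W), (5,1)(W) — all W, so L
(6,1): →(5,1)(W), (2,1)(W), (6,0)(W) — all W, so L
(6,3): →(5,3)(W), (2,3)(W), (6,2)(W) — all W, so L
(7,0): →(6,0)(W), (3,0)(W) — all W, so L
(7,2): →(6,2)(W), (3,2)(W), (7,1)(W) — all W, so L
(7,5): →(6,5)(W), (3,5)(W), (7,4)(W), (7,1)(W) — all W, so L
Every other cell has at least one move into one of the L cells above, so it is W.
(7,5): one of the L cells justified above, so L
(7,3): the move to (6,3) reaches an L cell, so W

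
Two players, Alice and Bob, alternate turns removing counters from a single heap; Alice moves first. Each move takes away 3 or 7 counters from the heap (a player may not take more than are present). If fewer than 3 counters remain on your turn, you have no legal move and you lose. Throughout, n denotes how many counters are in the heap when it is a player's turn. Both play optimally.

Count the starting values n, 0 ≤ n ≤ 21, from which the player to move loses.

10

Positions with no move are L. A position that does have a move is losing for the player to move precisely when every available move leads to a winning position for the opponent. Fill in the labels:
n=0: no move → L
n=1: no move → L
n=2: no move → L
n=3: can move to 0, which is L ⇒ W
n=4: can move to 1, which is L ⇒ W
n=5: can move to 2, which is L ⇒ W
n=6: the only move is to 3(W), a W ⇒ L
n=7: can move to 0, which is L ⇒ W
n=8: can move to 1, which is L ⇒ W
n=9: can move to 6, which is L ⇒ W
n=10: moves to 7(W), 3(W); every one is W ⇒ L
n=11: moves to 8(W), 4(W); every one is W ⇒ L
n=12: moves to 9(W), 5(W); every one is W ⇒ L
n=13: can move to 10, which is L ⇒ W
n=14: can move to 11, which is L ⇒ W
n=15: can move to 12, which is L ⇒ W
n=16: moves to 13(W), 9(W); every one is W ⇒ L
n=17: can move to 10, which is L ⇒ W
n=18: can move to 11, which is L ⇒ W
n=19: can move to 16, which is L ⇒ W
n=20: moves to 17(W), 13(W); every one is W ⇒ L
n=21: moves to 18(W), 14(W); every one is W ⇒ L
L entries with 0 ≤ n ≤ 21: n = 0, 1, 2, 6, 10, 11, 12, 16, 20, 21; that makes 10.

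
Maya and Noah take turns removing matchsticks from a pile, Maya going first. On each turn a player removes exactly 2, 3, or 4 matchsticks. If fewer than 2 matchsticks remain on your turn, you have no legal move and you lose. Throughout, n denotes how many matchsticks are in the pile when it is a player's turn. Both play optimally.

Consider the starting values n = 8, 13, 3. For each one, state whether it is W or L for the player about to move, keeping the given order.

Classify positions by backward induction: terminal positions (no move available) are L. From any other position, the mover wins iff some move reaches an L.
n=0: no move → L
n=1: no move → L
n=2: →0(L), so W
n=3: →1(L), so W
n=4: →1(L), so W
n=5: →1(L), so W
n=6: →4(W), 3(W), 2(W) — all W, so L
n=7: →5(W), 4(W), 3(W) — all W, so L
n=8: →6(L), so W
n=9: →7(L), so W
n=10: →7(L), so W
n=11: →7(L), so W
n=12: →10(W), 9(W), 8(W) — all W, so L
n=13: →11(W), 10(W), 9(W) — all W, so L

8: W, 13: L, 3: W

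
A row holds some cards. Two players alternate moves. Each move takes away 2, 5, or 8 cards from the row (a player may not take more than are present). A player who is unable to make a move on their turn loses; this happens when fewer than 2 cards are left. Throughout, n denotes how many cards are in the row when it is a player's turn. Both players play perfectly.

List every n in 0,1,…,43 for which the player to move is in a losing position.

Use the standard recursion: the mover loses at a terminal position; elsewhere, the mover wins exactly when some move hands the opponent an L position.
n=0: no move → L
n=1: no move → L
n=2: can move to 0, which is L ⇒ W
n=3: can move to 1, which is L ⇒ W
n=4: the only move is to 2(W), a W ⇒ L
n=5: can move to 0, which is L ⇒ W
n=6: can move to 4, which is L ⇒ W
n=7: moves to 5(W), 2(W); every one is W ⇒ L
n=8: can move to 0, which is L ⇒ W
n=9: can move to 7, which is L ⇒ W
n=10: moves to 8(W), 5(W), 2(W); every one is W ⇒ L
n=11: moves to 9(W), 6(W), 3(W); every one is W ⇒ L
n=12: can move to 10, which is L ⇒ W
n=13: can move to 11, which is L ⇒ W
n=14: moves to 12(W), 9(W), 6(W); every one is W ⇒ L
n=15: can move to 10, which is L ⇒ W
n=16: can move to 14, which is L ⇒ W
n=17: moves to 15(W), 12(W), 9(W); every one is W ⇒ L
n=18: can move to 10, which is L ⇒ W
n=19: can move to 17, which is L ⇒ W
n=20: moves to 18(W), 15(W), 12(W); every one is W ⇒ L
n=21: moves to 19(W), 16(W), 13(W); every one is W ⇒ L
n=22: can move to 20, which is L ⇒ W
n=23: can move to 21, which is L ⇒ W
n=24: moves to 22(W), 19(W), 16(W); every one is W ⇒ L
n=25: can move to 20, which is L ⇒ W
n=26: can move to 24, which is L ⇒ W
n=27: moves to 25(W), 22(W), 19(W); every one is W ⇒ L
n=28: can move to 20, which is L ⇒ W
n=29: can move to 27, which is L ⇒ W
n=30: moves to 28(W), 25(W), 22(W); every one is W ⇒ L
n=31: moves to 29(W), 26(W), 23(W); every one is W ⇒ L
n=32: can move to 30, which is L ⇒ W
n=33: can move to 31, which is L ⇒ W
n=34: moves to 32(W), 29(W), 26(W); every one is W ⇒ L
n=35: can move to 30, which is L ⇒ W
n=36: can move to 34, which is L ⇒ W
n=37: moves to 35(W), 32(W), 29(W); every one is W ⇒ L
n=38: can move to 30, which is L ⇒ W
n=39: can move to 37, which is L ⇒ W
n=40: moves to 38(W), 35(W), 32(W); every one is W ⇒ L
n=41: moves to 39(W), 36(W), 33(W); every one is W ⇒ L
n=42: can move to 40, which is L ⇒ W
n=43: can move to 41, which is L ⇒ W
The losing starting values of n are exactly the entries labelled L in this table (18 of them).

0, 1, 4, 7, 10, 11, 14, 17, 20, 21, 24, 27, 30, 31, 34, 37, 40, 41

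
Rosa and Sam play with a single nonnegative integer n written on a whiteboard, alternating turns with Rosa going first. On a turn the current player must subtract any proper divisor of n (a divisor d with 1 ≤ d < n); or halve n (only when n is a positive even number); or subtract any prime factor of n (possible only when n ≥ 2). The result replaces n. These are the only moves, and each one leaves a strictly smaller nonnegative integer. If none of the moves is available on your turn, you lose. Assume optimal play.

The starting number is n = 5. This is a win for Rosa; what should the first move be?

Move to 0.

Classify positions by backward induction: terminal positions (no move available) are L. From any other position, the mover wins iff some move reaches an L.
n=0: no move → L
n=1: no move → L
n=2: can move to 0, which is L ⇒ W
n=3: can move to 0, which is L ⇒ W
n=4: moves to 2(W), 3(W); every one is W ⇒ L
n=5: can move to 0, which is L ⇒ W
From 5, the L positions reachable in one move are: 0, 4. Any move reaching one of these is winning.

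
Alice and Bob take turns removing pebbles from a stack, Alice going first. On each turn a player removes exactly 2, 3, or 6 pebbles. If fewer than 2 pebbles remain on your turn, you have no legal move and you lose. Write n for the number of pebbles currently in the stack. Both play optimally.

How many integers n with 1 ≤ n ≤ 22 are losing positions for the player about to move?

Work bottom-up. With no move the player to move loses. Otherwise the position is W if at least one move leads to an L position for the opponent, and L if every move leads to a W.
n=0: no move → L
n=1: no move → L
n=2: W (go to 0, an L position)
n=3: W (go to 1, an L position)
n=4: W (go to 1, an L position)
n=5: L (options 3(W), 2(W) are all W)
n=6: W (go to 0, an L position)
n=7: W (go to 5, an L position)
n=8: W (go to 5, an L position)
n=9: L (options 7(W), 6(W), 3(W) are all W)
n=10: L (options 8(W), 7(W), 4(W) are all W)
n=11: W (go to 9, an L position)
n=12: W (go to 10, an L position)
n=13: W (go to 10, an L position)
n=14: L (options 12(W), 11(W), 8(W) are all W)
n=15: W (go to 9, an L position)
n=16: W (go to 14, an L position)
n=17: W (go to 14, an L position)
n=18: L (options 16(W), 15(W), 12(W) are all W)
n=19: L (options 17(W), 16(W), 13(W) are all W)
n=20: W (go to 18, an L position)
n=21: W (go to 19, an L position)
n=22: W (go to 19, an L position)
L entries with 1 ≤ n ≤ 22 (n=0 is outside the asked range and is not counted): n = 1, 5, 9, 10, 14, 18, 19; that makes 7.

7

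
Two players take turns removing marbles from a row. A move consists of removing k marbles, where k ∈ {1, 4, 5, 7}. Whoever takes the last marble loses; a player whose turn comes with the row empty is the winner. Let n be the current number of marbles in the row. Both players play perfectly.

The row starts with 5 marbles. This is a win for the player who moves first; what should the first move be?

Compute win/loss labels from the base case upward. A position with no move is W. Any other position is W if it can reach an L in one move, else L.
n=0: no move; the opponent has just taken the last marble and therefore loses → W
n=1: the only move is to 0(W), a W ⇒ L
n=2: can move to 1, which is L ⇒ W
n=3: the only move is to 2(W), a W ⇒ L
n=4: can move to 3, which is L ⇒ W
n=5: can move to 1, which is L ⇒ W
From 5, the L positions reachable in one move are: 1.

Remove 4, leaving 1.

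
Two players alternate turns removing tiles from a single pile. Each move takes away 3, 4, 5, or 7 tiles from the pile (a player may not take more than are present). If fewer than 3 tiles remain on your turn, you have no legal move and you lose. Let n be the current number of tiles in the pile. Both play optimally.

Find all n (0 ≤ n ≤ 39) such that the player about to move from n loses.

Classify positions by backward induction: terminal positions (no move available) are L. From any other position, the mover wins iff some move reaches an L.
n=0: no move → L
n=1: no move → L
n=2: no move → L
n=3: can move to 0, which is L ⇒ W
n=4: can move to 1, which is L ⇒ W
n=5: can move to 2, which is L ⇒ W
n=6: can move to 2, which is L ⇒ W
n=7: can move to 2, which is L ⇒ W
n=8: can move to 1, which is L ⇒ W
n=9: can move to 2, which is L ⇒ W
n=10: moves to 7(W), 6(W), 5(W), 3(W); every one is W ⇒ L
n=11: moves to 8(W), 7(W), 6(W), 4(W); every one is W ⇒ L
n=12: moves to 9(W), 8(W), 7(W), 5(W); every one is W ⇒ L
n=13: can move to 10, which is L ⇒ W
n=14: can move to 11, which is L ⇒ W
n=15: can move to 12, which is L ⇒ W
n=16: can move to 12, which is L ⇒ W
n=17: can move to 12, which is L ⇒ W
n=18: can move to 11, which is L ⇒ W
n=19: can move to 12, which is L ⇒ W
n=20: moves to 17(W), 16(W), 15(W), 13(W); every one is W ⇒ L
n=21: moves to 18(W), 17(W), 16(W), 14(W); every one is W ⇒ L
n=22: moves to 19(W), 18(W), 17(W), 15(W); every one is W ⇒ L
n=23: can move to 20, which is L ⇒ W
n=24: can move to 21, which is L ⇒ W
n=25: can move to 22, which is L ⇒ W
n=26: can move to 22, which is L ⇒ W
n=27: can move to 22, which is L ⇒ W
n=28: can move to 21, which is L ⇒ W
n=29: can move to 22, which is L ⇒ W
n=30: moves to 27(W), 26(W), 25(W), 23(W); every one is W ⇒ L
n=31: moves to 28(W), 27(W), 26(W), 24(W); every one is W ⇒ L
n=32: moves to 29(W), 28(W), 27(W), 25(W); every one is W ⇒ L
n=33: can move to 30, which is L ⇒ W
n=34: can move to 31, which is L ⇒ W
n=35: can move to 32, which is L ⇒ W
n=36: can move to 32, which is L ⇒ W
n=37: can move to 32, which is L ⇒ W
n=38: can move to 31, which is L ⇒ W
n=39: can move to 32, which is L ⇒ W
The losing starting values of n are exactly the entries labelled L in this table (12 of them).

0, 1, 2, 10, 11, 12, 20, 21, 22, 30, 31, 32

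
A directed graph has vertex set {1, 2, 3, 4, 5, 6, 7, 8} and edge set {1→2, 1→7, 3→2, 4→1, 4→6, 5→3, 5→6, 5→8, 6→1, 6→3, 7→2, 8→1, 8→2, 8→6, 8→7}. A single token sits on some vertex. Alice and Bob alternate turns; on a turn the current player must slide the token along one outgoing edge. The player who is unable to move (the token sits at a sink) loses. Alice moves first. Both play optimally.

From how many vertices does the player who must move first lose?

Work bottom-up. With no move the player to move loses. Otherwise the position is W if at least one move leads to an L position for the opponent, and L if every move leads to a W.
Every edge goes from a vertex to one that appears earlier in the order 2, 7, 1, 3, 6, 4, 8, 5, so processing vertices in that order labels each vertex after all of its successors.
2: no outgoing edge → L
7: W (go to 2, an L position)
1: W (go to 2, an L position)
3: W (go to 2, an L position)
6: L (options 3(W), 1(W) are all W)
4: W (go to 6, an L position)
8: W (go to 6, an L position)
5: W (go to 6, an L position)
The L vertices are 2, 6; that is 2 in all.

2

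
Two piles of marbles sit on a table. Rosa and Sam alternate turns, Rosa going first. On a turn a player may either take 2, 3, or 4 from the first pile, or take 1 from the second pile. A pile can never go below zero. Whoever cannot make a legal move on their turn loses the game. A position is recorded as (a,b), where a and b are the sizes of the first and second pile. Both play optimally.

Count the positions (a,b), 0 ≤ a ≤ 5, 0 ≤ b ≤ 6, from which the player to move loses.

14

Positions with no move are L. A position that does have a move is losing for the player to move precisely when every available move leads to a winning position for the opponent. Fill in the labels:
Every move lowers a or b (never raises either), so fill the grid row by row in increasing a, and left to right within a row: each cell's successors are then already labelled.
      b=0  b=1  b=2  b=3  b=4  b=5  b=6
a=0:    L    W    L    W    L    W    L
a=1:    L    W    L    W    L    W    L
a=2:    W    L    W    L    W    L    W
a=3:    W    L    W    L    W    L    W
a=4:    W    W    W    W    W    W    W
a=5:    W    W    W    W    W    W    W
Cells with no legal move (terminal, hence L): (0,0), (1,0).
The remaining L cells, each justified by listing all of its moves:
(0,2): only reaches (0,1)(W), which is W → L
(0,4): only reaches (0,3)(W), which is W → L
(0,6): only reaches (0,5)(W), which is W → L
(1,2): only reaches (1,1)(W), which is W → L
(1,4): only reaches (1,3)(W), which is W → L
(1,6): only reaches (1,5)(W), which is W → L
(2,1): only reaches (0,1)(W), (2,0)(W), all W → L
(2,3): only reaches (0,3)(W), (2,2)(W), all W → L
(2,5): only reaches (0,5)(W), (2,4)(W), all W → L
(3,1): only reaches (1,1)(W), (0,1)(W), (3,0)(W), all W → L
(3,3): only reaches (1,3)(W), (0,3)(W), (3,2)(W), all W → L
(3,5): only reaches (1,5)(W), (0,5)(W), (3,4)(W), all W → L
Every other cell has at least one move into one of the L cells above, so it is W.
L cells per row: a=0: 4, a=1: 4, a=2: 3, a=3: 3, a=4: 0, a=5: 0; total 14.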